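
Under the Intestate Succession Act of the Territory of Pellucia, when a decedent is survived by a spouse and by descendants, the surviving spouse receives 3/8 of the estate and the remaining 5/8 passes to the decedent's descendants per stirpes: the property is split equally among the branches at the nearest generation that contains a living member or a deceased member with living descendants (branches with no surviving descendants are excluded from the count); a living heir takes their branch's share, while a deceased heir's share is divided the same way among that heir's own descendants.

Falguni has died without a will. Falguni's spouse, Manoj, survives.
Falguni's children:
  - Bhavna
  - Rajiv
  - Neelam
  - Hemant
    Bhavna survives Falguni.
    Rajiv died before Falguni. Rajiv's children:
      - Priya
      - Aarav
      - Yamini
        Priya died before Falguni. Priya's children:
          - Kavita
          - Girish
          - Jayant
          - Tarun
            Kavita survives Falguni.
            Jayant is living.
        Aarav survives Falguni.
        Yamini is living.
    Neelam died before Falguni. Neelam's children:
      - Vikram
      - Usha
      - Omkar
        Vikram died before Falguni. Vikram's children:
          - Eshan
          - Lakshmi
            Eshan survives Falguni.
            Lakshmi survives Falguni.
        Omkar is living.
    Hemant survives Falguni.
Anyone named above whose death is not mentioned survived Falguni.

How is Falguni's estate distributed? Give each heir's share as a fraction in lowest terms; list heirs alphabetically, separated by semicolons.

Aarav 5/96; Bhavna 5/32; Eshan 5/192; Girish 5/384; Hemant 5/32; Jayant 5/384; Kavita 5/384; Lakshmi 5/192; Manoj 3/8; Omkar 5/96; Tarun 5/384; Usha 5/96; Yamini 5/96

Manoj, as surviving spouse, takes 3/8.
The remaining 5/8 passes to Falguni's descendants per stirpes.
The 5/8 is divided into 4 equal shares of 5/32 among Bhavna, Rajiv, Neelam, Hemant.
Bhavna is living and takes 5/32.
Rajiv predeceased; the 5/32 allotted to Rajiv's branch passes to Rajiv's issue by representation.
The 5/32 is divided into 3 equal shares of 5/96 among Priya, Aarav, Yamini.
Priya predeceased; the 5/96 allotted to Priya's branch passes to Priya's issue by representation.
The 5/96 is divided into 4 equal shares of 5/384 among Kavita, Girish, Jayant, Tarun.
Kavita is living and takes 5/384.
Girish is living and takes 5/384.
Jayant is living and takes 5/384.
Tarun is living and takes 5/384.
Aarav is living and takes 5/96.
Yamini is living and takes 5/96.
Neelam predeceased; the 5/32 allotted to Neelam's branch passes to Neelam's issue by representation.
The 5/32 is divided into 3 equal shares of 5/96 among Vikram, Usha, Omkar.
Vikram predeceased; the 5/96 allotted to Vikram's branch passes to Vikram's issue by representation.
The 5/96 is divided into 2 equal shares of 5/192 among Eshan, Lakshmi.
Eshan is living and takes 5/192.
Lakshmi is living and takes 5/192.
Usha is living and takes 5/96.
Omkar is living and takes 5/96.
Hemant is living and takes 5/32.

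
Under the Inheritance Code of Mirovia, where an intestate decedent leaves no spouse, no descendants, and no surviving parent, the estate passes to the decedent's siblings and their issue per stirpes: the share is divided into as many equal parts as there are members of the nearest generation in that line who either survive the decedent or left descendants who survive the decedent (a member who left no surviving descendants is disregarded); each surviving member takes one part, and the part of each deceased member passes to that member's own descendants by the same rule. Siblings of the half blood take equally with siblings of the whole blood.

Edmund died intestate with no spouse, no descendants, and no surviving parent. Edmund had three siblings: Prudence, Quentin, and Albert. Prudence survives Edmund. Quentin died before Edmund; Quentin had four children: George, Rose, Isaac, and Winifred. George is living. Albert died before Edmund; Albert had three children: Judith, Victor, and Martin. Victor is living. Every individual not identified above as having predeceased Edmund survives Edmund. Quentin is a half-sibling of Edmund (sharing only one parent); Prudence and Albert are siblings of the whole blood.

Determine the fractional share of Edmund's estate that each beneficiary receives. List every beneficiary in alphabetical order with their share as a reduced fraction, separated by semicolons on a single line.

No spouse, descendants, or parent survives, so the estate passes to Edmund's siblings per stirpes.
Half-blood and whole-blood siblings take equally under the stated rule.
The estate is divided into 3 equal shares of 1/3 among Prudence, Quentin, Albert.
Prudence is living and takes 1/3.
Quentin predeceased; the 1/3 allotted to Quentin's branch passes to Quentin's issue by representation.
The 1/3 is divided into 4 equal shares of 1/12 among George, Rose, Isaac, Winifred.
George is living and takes 1/12.
Rose is living and takes 1/12.
Isaac is living and takes 1/12.
Winifred is living and takes 1/12.
Albert predeceased; the 1/3 allotted to Albert's branch passes to Albert's issue by representation.
The 1/3 is divided into 3 equal shares of 1/9 among Judith, Victor, Martin.
Judith is living and takes 1/9.
Victor is living and takes 1/9.
Martin is living and takes 1/9.

George 1/12; Isaac 1/12; Judith 1/9; Martin 1/9; Prudence 1/3; Rose 1/12; Victor 1/9; Winifred 1/12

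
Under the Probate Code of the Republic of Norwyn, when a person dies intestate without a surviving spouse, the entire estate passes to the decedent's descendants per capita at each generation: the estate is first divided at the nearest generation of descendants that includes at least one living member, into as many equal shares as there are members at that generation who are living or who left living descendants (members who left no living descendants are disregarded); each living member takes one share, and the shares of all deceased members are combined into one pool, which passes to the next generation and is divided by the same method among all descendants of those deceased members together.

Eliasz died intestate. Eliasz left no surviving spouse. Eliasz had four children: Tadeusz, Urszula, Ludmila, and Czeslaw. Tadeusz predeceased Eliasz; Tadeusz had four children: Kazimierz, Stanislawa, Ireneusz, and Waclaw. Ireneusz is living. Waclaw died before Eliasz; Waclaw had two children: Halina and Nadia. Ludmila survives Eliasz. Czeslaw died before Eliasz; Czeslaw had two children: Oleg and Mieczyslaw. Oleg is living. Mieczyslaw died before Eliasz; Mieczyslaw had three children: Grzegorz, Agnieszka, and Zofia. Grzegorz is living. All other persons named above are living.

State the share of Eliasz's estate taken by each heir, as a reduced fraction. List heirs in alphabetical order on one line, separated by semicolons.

Agnieszka 1/30; Grzegorz 1/30; Halina 1/30; Ireneusz 1/12; Kazimierz 1/12; Ludmila 1/4; Nadia 1/30; Oleg 1/12; Stanislawa 1/12; Urszula 1/4; Zofia 1/30

There is no surviving spouse, so the entire estate passes to Eliasz's descendants per capita at each generation.
At generation 1 (Tadeusz, Urszula, Ludmila, Czeslaw) there are 4 shares of (1)/4 = 1/4 each.
Living: Urszula and Ludmila — each takes 1/4.
Deceased: Tadeusz and Czeslaw. Their combined 1/2 is pooled and carried to generation 2.
At generation 2 (Kazimierz, Stanislawa, Ireneusz, Waclaw, Oleg, Mieczyslaw) there are 6 shares of (1/2)/6 = 1/12 each.
Living: Kazimierz, Stanislawa, Ireneusz, and Oleg — each takes 1/12.
Deceased: Waclaw and Mieczyslaw. Their combined 1/6 is pooled and carried to generation 3.
At generation 3 (Halina, Nadia, Grzegorz, Agnieszka, Zofia) there are 5 shares of (1/6)/5 = 1/30 each.
Living: Halina, Nadia, Grzegorz, Agnieszka, and Zofia — each takes 1/30.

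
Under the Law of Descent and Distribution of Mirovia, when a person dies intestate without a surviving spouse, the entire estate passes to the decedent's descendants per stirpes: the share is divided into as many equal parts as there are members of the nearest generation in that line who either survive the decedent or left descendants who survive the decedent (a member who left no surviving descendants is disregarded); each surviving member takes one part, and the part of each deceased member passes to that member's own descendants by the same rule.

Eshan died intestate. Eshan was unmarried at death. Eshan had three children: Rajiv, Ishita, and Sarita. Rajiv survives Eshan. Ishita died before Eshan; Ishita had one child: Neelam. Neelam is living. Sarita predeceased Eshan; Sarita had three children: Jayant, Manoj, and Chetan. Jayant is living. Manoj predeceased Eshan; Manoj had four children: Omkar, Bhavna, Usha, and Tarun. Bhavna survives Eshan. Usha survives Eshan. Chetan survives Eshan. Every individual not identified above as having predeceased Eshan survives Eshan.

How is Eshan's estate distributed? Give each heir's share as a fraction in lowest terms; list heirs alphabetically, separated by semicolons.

There is no surviving spouse, so the entire estate passes to Eshan's descendants per stirpes.
The estate is divided into 3 equal shares of 1/3 among Rajiv, Ishita, Sarita.
Rajiv is living and takes 1/3.
Ishita predeceased; the 1/3 allotted to Ishita's branch passes to Ishita's issue by representation.
Neelam is the sole taker at this level and receives the full 1/3.
Sarita predeceased; the 1/3 allotted to Sarita's branch passes to Sarita's issue by representation.
The 1/3 is divided into 3 equal shares of 1/9 among Jayant, Manoj, Chetan.
Jayant is living and takes 1/9.
Manoj predeceased; the 1/9 allotted to Manoj's branch passes to Manoj's issue by representation.
The 1/9 is divided into 4 equal shares of 1/36 among Omkar, Bhavna, Usha, Tarun.
Omkar is living and takes 1/36.
Bhavna is living and takes 1/36.
Usha is living and takes 1/36.
Tarun is living and takes 1/36.
Chetan is living and takes 1/9.

Bhavna 1/36; Chetan 1/9; Jayant 1/9; Neelam 1/3; Omkar 1/36; Rajiv 1/3; Tarun 1/36; Usha 1/36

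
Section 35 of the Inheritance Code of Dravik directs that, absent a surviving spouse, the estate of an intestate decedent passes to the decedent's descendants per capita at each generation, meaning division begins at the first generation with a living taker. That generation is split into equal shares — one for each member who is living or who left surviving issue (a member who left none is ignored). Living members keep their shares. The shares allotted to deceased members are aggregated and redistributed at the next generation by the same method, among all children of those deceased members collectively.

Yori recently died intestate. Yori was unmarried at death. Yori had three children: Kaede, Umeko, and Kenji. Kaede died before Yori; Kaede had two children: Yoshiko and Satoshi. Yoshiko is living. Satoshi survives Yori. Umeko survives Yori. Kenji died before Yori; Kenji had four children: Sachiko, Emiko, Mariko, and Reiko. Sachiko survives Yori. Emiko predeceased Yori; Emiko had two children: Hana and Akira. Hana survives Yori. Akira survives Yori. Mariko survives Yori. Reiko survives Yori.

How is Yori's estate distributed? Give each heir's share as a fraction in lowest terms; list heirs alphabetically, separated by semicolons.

There is no surviving spouse, so the entire estate passes to Yori's descendants per capita at each generation.
At generation 1 (Kaede, Umeko, Kenji) there are 3 shares of (1)/3 = 1/3 each.
Living: Umeko — each takes 1/3.
Deceased: Kaede and Kenji. Their combined 2/3 is pooled and carried to generation 2.
At generation 2 (Yoshiko, Satoshi, Sachiko, Emiko, Mariko, Reiko) there are 6 shares of (2/3)/6 = 1/9 each.
Living: Yoshiko, Satoshi, Sachiko, Mariko, and Reiko — each takes 1/9.
Deceased: Emiko. That 1/9 share is carried to generation 3.
At generation 3 (Hana, Akira) there are 2 shares of (1/9)/2 = 1/18 each.
Living: Hana and Akira — each takes 1/18.

Akira 1/18; Hana 1/18; Mariko 1/9; Reiko 1/9; Sachiko 1/9; Satoshi 1/9; Umeko 1/3; Yoshiko 1/9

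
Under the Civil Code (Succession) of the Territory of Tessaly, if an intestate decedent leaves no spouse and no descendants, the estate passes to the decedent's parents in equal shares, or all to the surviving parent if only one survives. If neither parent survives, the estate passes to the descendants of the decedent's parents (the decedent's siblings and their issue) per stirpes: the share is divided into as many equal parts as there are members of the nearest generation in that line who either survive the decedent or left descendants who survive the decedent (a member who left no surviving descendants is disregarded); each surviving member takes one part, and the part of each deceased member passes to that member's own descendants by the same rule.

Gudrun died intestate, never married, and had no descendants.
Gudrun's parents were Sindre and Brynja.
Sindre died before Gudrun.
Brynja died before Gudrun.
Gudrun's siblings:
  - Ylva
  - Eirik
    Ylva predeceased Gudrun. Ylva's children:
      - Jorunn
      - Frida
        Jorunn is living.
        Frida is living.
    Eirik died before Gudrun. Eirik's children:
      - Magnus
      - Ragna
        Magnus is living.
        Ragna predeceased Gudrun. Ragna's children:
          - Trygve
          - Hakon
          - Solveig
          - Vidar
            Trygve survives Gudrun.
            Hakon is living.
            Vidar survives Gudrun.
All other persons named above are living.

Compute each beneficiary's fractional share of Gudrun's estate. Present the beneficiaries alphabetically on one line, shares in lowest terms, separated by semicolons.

Frida 1/4; Hakon 1/16; Jorunn 1/4; Magnus 1/4; Solveig 1/16; Trygve 1/16; Vidar 1/16

Neither parent survives and there are no descendants, so the estate passes to Gudrun's siblings and their issue per stirpes.
The estate is divided into 2 equal shares of 1/2 among Ylva, Eirik.
Ylva predeceased; the 1/2 allotted to Ylva's branch passes to Ylva's issue by representation.
The 1/2 is divided into 2 equal shares of 1/4 among Jorunn, Frida.
Jorunn is living and takes 1/4.
Frida is living and takes 1/4.
Eirik predeceased; the 1/2 allotted to Eirik's branch passes to Eirik's issue by representation.
The 1/2 is divided into 2 equal shares of 1/4 among Magnus, Ragna.
Magnus is living and takes 1/4.
Ragna predeceased; the 1/4 allotted to Ragna's branch passes to Ragna's issue by representation.
The 1/4 is divided into 4 equal shares of 1/16 among Trygve, Hakon, Solveig, Vidar.
Trygve is living and takes 1/16.
Hakon is living and takes 1/16.
Solveig is living and takes 1/16.
Vidar is living and takes 1/16.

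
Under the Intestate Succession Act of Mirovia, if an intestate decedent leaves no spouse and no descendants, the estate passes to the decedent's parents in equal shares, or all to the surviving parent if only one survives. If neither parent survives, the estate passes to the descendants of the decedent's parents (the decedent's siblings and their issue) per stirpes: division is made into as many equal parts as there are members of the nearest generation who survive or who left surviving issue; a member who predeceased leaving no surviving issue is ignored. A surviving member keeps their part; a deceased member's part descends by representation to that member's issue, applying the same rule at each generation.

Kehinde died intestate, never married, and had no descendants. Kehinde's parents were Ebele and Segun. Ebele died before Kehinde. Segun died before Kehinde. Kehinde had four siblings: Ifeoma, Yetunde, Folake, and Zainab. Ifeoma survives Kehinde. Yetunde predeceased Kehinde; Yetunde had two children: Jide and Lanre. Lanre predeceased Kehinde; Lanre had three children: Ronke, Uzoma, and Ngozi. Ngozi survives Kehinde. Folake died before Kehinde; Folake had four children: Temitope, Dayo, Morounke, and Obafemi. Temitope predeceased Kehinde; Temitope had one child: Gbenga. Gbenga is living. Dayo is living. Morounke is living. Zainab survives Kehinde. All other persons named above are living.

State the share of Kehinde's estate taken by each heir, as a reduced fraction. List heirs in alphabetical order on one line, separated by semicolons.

Dayo 1/16; Gbenga 1/16; Ifeoma 1/4; Jide 1/8; Morounke 1/16; Ngozi 1/24; Obafemi 1/16; Ronke 1/24; Uzoma 1/24; Zainab 1/4

Neither parent survives and there are no descendants, so the estate passes to Kehinde's siblings and their issue per stirpes.
The estate is divided into 4 equal shares of 1/4 among Ifeoma, Yetunde, Folake, Zainab.
Ifeoma is living and takes 1/4.
Yetunde predeceased; the 1/4 allotted to Yetunde's branch passes to Yetunde's issue by representation.
The 1/4 is divided into 2 equal shares of 1/8 among Jide, Lanre.
Jide is living and takes 1/8.
Lanre predeceased; the 1/8 allotted to Lanre's branch passes to Lanre's issue by representation.
The 1/8 is divided into 3 equal shares of 1/24 among Ronke, Uzoma, Ngozi.
Ronke is living and takes 1/24.
Uzoma is living and takes 1/24.
Ngozi is living and takes 1/24.
Folake predeceased; the 1/4 allotted to Folake's branch passes to Folake's issue by representation.
The 1/4 is divided into 4 equal shares of 1/16 among Temitope, Dayo, Morounke, Obafemi.
Temitope predeceased; the 1/16 allotted to Temitope's branch passes to Temitope's issue by representation.
Gbenga is the sole taker at this level and receives the full 1/16.
Dayo is living and takes 1/16.
Morounke is living and takes 1/16.
Obafemi is living and takes 1/16.
Zainab is living and takes 1/4.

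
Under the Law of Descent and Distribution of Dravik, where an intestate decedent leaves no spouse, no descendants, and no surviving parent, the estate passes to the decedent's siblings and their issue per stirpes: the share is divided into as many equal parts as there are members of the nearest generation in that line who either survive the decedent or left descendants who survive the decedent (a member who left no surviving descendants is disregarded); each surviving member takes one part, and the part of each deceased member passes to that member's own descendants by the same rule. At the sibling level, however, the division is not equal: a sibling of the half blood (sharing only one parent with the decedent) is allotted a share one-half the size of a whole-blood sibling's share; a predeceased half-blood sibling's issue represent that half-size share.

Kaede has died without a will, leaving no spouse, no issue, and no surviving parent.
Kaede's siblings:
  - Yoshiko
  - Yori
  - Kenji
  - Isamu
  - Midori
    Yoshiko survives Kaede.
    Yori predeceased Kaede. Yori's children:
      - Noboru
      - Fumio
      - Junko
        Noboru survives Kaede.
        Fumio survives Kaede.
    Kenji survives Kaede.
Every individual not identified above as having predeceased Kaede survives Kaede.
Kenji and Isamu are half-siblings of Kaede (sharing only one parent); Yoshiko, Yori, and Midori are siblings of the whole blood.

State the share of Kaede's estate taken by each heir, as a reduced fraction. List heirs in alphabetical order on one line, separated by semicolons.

Fumio 1/12; Isamu 1/8; Junko 1/12; Kenji 1/8; Midori 1/4; Noboru 1/12; Yoshiko 1/4

No spouse, descendants, or parent survives, so the estate passes to Kaede's siblings per stirpes.
Half-blood siblings count for one-half the weight of whole-blood siblings at the initial division.
Dividing 1 in proportion to weights (total weight 4): Yoshiko (weight 1) → 1/4; Yori (weight 1) → 1/4; Kenji (weight 1/2) → 1/8; Isamu (weight 1/2) → 1/8; Midori (weight 1) → 1/4.
Yoshiko is living and takes 1/4.
Yori predeceased; the 1/4 allotted to Yori's branch passes to Yori's issue by representation.
The 1/4 is divided into 3 equal shares of 1/12 among Noboru, Fumio, Junko.
Noboru is living and takes 1/12.
Fumio is living and takes 1/12.
Junko is living and takes 1/12.
Kenji is living and takes 1/8.
Isamu is living and takes 1/8.
Midori is living and takes 1/4.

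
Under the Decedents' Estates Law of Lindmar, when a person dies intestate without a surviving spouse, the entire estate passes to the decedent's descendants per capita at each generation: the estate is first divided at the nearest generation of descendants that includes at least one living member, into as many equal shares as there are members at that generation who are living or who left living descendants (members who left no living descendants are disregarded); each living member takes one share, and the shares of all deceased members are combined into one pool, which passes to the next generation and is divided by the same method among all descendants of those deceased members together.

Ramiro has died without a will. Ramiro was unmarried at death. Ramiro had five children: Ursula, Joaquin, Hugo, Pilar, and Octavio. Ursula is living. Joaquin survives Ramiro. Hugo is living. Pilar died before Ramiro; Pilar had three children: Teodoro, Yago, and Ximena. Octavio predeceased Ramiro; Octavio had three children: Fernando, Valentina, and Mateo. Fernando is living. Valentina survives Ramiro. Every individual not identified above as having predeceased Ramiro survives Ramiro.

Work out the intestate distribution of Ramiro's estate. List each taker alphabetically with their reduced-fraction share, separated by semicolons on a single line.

There is no surviving spouse, so the entire estate passes to Ramiro's descendants per capita at each generation.
At generation 1 (Ursula, Joaquin, Hugo, Pilar, Octavio) there are 5 shares of (1)/5 = 1/5 each.
Living: Ursula, Joaquin, and Hugo — each takes 1/5.
Deceased: Pilar and Octavio. Their combined 2/5 is pooled and carried to generation 2.
At generation 2 (Teodoro, Yago, Ximena, Fernando, Valentina, Mateo) there are 6 shares of (2/5)/6 = 1/15 each.
Living: Teodoro, Yago, Ximena, Fernando, Valentina, and Mateo — each takes 1/15.

Fernando 1/15; Hugo 1/5; Joaquin 1/5; Mateo 1/15; Teodoro 1/15; Ursula 1/5; Valentina 1/15; Ximena 1/15; Yago 1/15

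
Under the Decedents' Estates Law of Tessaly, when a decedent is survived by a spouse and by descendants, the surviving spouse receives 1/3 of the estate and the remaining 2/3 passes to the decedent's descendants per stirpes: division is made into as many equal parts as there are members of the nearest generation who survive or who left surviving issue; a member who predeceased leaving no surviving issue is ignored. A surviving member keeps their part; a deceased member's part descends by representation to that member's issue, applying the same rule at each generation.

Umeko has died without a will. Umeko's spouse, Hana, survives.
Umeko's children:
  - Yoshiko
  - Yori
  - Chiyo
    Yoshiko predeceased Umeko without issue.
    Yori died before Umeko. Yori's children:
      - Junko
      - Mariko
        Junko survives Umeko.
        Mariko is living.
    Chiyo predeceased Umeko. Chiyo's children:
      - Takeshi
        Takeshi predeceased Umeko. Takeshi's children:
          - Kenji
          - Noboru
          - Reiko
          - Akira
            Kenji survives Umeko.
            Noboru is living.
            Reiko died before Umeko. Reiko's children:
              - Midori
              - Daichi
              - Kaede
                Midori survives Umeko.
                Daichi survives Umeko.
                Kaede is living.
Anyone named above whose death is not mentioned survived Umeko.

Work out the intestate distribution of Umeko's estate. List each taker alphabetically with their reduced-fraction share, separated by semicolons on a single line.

Akira 1/12; Daichi 1/36; Hana 1/3; Junko 1/6; Kaede 1/36; Kenji 1/12; Mariko 1/6; Midori 1/36; Noboru 1/12

Hana, as surviving spouse, takes 1/3.
The remaining 2/3 passes to Umeko's descendants per stirpes.
Yoshiko left no surviving issue, so that branch lapses and is disregarded.
The 2/3 is divided into 2 equal shares of 1/3 among Yori, Chiyo.
Yori predeceased; the 1/3 allotted to Yori's branch passes to Yori's issue by representation.
The 1/3 is divided into 2 equal shares of 1/6 among Junko, Mariko.
Junko is living and takes 1/6.
Mariko is living and takes 1/6.
Chiyo predeceased; the 1/3 allotted to Chiyo's branch passes to Chiyo's issue by representation.
Takeshi's line is the sole branch at this level, so the full 1/3 passes to Takeshi's issue by representation.
The 1/3 is divided into 4 equal shares of 1/12 among Kenji, Noboru, Reiko, Akira.
Kenji is living and takes 1/12.
Noboru is living and takes 1/12.
Reiko predeceased; the 1/12 allotted to Reiko's branch passes to Reiko's issue by representation.
The 1/12 is divided into 3 equal shares of 1/36 among Midori, Daichi, Kaede.
Midori is living and takes 1/36.
Daichi is living and takes 1/36.
Kaede is living and takes 1/36.
Akira is living and takes 1/12.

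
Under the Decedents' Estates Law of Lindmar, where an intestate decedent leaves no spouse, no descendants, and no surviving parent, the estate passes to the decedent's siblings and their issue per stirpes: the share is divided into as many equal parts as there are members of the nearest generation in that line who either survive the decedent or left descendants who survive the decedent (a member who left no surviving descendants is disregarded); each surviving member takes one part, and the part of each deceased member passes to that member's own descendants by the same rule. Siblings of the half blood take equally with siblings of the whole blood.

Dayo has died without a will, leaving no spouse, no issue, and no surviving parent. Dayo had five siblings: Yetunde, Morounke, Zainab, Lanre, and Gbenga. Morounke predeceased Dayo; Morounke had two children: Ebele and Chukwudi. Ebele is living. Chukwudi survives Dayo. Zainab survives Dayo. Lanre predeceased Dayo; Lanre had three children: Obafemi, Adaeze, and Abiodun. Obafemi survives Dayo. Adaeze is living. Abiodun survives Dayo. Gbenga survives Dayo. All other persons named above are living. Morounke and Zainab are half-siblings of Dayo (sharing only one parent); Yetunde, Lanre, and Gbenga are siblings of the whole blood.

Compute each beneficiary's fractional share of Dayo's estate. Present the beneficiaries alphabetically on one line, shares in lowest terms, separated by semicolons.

No spouse, descendants, or parent survives, so the estate passes to Dayo's siblings per stirpes.
Half-blood and whole-blood siblings take equally under the stated rule.
The estate is divided into 5 equal shares of 1/5 among Yetunde, Morounke, Zainab, Lanre, Gbenga.
Yetunde is living and takes 1/5.
Morounke predeceased; the 1/5 allotted to Morounke's branch passes to Morounke's issue by representation.
The 1/5 is divided into 2 equal shares of 1/10 among Ebele, Chukwudi.
Ebele is living and takes 1/10.
Chukwudi is living and takes 1/10.
Zainab is living and takes 1/5.
Lanre predeceased; the 1/5 allotted to Lanre's branch passes to Lanre's issue by representation.
The 1/5 is divided into 3 equal shares of 1/15 among Obafemi, Adaeze, Abiodun.
Obafemi is living and takes 1/15.
Adaeze is living and takes 1/15.
Abiodun is living and takes 1/15.
Gbenga is living and takes 1/5.

Abiodun 1/15; Adaeze 1/15; Chukwudi 1/10; Ebele 1/10; Gbenga 1/5; Obafemi 1/15; Yetunde 1/5; Zainab 1/5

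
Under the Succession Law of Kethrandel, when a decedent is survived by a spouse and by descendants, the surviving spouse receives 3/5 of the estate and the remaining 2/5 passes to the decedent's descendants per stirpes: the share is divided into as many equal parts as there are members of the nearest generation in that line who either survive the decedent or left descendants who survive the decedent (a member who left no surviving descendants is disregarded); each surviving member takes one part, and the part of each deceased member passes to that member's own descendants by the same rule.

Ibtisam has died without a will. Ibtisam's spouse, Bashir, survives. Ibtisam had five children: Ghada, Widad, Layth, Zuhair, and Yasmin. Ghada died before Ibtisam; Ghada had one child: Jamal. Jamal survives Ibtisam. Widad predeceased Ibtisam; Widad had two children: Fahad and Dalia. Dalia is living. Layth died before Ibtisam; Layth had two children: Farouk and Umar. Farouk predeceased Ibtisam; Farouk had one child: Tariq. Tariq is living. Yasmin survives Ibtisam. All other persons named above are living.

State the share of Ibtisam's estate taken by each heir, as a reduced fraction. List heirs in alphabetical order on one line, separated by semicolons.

Bashir 3/5; Dalia 1/25; Fahad 1/25; Jamal 2/25; Tariq 1/25; Umar 1/25; Yasmin 2/25; Zuhair 2/25

Bashir, as surviving spouse, takes 3/5.
The remaining 2/5 passes to Ibtisam's descendants per stirpes.
The 2/5 is divided into 5 equal shares of 2/25 among Ghada, Widad, Layth, Zuhair, Yasmin.
Ghada predeceased; the 2/25 allotted to Ghada's branch passes to Ghada's issue by representation.
Jamal is the sole taker at this level and receives the full 2/25.
Widad predeceased; the 2/25 allotted to Widad's branch passes to Widad's issue by representation.
The 2/25 is divided into 2 equal shares of 1/25 among Fahad, Dalia.
Fahad is living and takes 1/25.
Dalia is living and takes 1/25.
Layth predeceased; the 2/25 allotted to Layth's branch passes to Layth's issue by representation.
The 2/25 is divided into 2 equal shares of 1/25 among Farouk, Umar.
Farouk predeceased; the 1/25 allotted to Farouk's branch passes to Farouk's issue by representation.
Tariq is the sole taker at this level and receives the full 1/25.
Umar is living and takes 1/25.
Zuhair is living and takes 2/25.
Yasmin is living and takes 2/25.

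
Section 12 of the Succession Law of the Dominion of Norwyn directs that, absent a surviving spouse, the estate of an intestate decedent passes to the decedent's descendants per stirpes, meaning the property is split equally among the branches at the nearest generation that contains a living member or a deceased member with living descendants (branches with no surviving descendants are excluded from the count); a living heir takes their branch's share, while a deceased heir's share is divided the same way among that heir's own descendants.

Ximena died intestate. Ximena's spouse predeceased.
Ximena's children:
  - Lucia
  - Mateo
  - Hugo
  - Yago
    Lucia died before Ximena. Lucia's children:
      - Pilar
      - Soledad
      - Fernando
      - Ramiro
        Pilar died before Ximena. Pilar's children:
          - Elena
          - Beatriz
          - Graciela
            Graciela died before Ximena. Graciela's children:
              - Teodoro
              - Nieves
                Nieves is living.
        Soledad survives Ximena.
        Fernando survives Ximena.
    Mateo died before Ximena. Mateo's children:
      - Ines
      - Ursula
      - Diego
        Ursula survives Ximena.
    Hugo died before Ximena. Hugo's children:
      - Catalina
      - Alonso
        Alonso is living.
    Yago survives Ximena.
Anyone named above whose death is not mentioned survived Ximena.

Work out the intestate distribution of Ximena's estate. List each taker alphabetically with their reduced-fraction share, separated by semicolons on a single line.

Alonso 1/8; Beatriz 1/48; Catalina 1/8; Diego 1/12; Elena 1/48; Fernando 1/16; Ines 1/12; Nieves 1/96; Ramiro 1/16; Soledad 1/16; Teodoro 1/96; Ursula 1/12; Yago 1/4

There is no surviving spouse, so the entire estate passes to Ximena's descendants per stirpes.
The estate is divided into 4 equal shares of 1/4 among Lucia, Mateo, Hugo, Yago.
Lucia predeceased; the 1/4 allotted to Lucia's branch passes to Lucia's issue by representation.
The 1/4 is divided into 4 equal shares of 1/16 among Pilar, Soledad, Fernando, Ramiro.
Pilar predeceased; the 1/16 allotted to Pilar's branch passes to Pilar's issue by representation.
The 1/16 is divided into 3 equal shares of 1/48 among Elena, Beatriz, Graciela.
Elena is living and takes 1/48.
Beatriz is living and takes 1/48.
Graciela predeceased; the 1/48 allotted to Graciela's branch passes to Graciela's issue by representation.
The 1/48 is divided into 2 equal shares of 1/96 among Teodoro, Nieves.
Teodoro is living and takes 1/96.
Nieves is living and takes 1/96.
Soledad is living and takes 1/16.
Fernando is living and takes 1/16.
Ramiro is living and takes 1/16.
Mateo predeceased; the 1/4 allotted to Mateo's branch passes to Mateo's issue by representation.
The 1/4 is divided into 3 equal shares of 1/12 among Ines, Ursula, Diego.
Ines is living and takes 1/12.
Ursula is living and takes 1/12.
Diego is living and takes 1/12.
Hugo predeceased; the 1/4 allotted to Hugo's branch passes to Hugo's issue by representation.
The 1/4 is divided into 2 equal shares of 1/8 among Catalina, Alonso.
Catalina is living and takes 1/8.
Alonso is living and takes 1/8.
Yago is living and takes 1/4.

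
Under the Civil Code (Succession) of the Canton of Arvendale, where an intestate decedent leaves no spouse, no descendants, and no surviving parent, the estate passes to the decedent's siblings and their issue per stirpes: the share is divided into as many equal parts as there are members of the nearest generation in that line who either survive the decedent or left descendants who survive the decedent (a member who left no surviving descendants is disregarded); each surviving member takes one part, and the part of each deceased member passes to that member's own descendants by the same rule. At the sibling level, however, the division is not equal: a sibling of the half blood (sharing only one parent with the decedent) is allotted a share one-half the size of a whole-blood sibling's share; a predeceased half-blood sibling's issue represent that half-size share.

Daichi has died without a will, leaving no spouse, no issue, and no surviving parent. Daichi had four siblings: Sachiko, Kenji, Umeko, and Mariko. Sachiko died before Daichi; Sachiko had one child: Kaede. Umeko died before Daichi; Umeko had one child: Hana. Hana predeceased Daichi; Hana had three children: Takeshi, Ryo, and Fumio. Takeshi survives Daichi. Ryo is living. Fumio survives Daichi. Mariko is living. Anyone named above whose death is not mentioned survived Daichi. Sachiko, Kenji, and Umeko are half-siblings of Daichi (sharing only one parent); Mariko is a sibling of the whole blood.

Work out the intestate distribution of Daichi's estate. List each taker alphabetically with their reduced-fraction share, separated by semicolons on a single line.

No spouse, descendants, or parent survives, so the estate passes to Daichi's siblings per stirpes.
Half-blood siblings count for one-half the weight of whole-blood siblings at the initial division.
Dividing 1 in proportion to weights (total weight 5/2): Sachiko (weight 1/2) → 1/5; Kenji (weight 1/2) → 1/5; Umeko (weight 1/2) → 1/5; Mariko (weight 1) → 2/5.
Sachiko predeceased; the 1/5 allotted to Sachiko's branch passes to Sachiko's issue by representation.
Kaede is the sole taker at this level and receives the full 1/5.
Kenji is living and takes 1/5.
Umeko predeceased; the 1/5 allotted to Umeko's branch passes to Umeko's issue by representation.
Hana's line is the sole branch at this level, so the full 1/5 passes to Hana's issue by representation.
The 1/5 is divided into 3 equal shares of 1/15 among Takeshi, Ryo, Fumio.
Takeshi is living and takes 1/15.
Ryo is living and takes 1/15.
Fumio is living and takes 1/15.
Mariko is living and takes 2/5.

Fumio 1/15; Kaede 1/5; Kenji 1/5; Mariko 2/5; Ryo 1/15; Takeshi 1/15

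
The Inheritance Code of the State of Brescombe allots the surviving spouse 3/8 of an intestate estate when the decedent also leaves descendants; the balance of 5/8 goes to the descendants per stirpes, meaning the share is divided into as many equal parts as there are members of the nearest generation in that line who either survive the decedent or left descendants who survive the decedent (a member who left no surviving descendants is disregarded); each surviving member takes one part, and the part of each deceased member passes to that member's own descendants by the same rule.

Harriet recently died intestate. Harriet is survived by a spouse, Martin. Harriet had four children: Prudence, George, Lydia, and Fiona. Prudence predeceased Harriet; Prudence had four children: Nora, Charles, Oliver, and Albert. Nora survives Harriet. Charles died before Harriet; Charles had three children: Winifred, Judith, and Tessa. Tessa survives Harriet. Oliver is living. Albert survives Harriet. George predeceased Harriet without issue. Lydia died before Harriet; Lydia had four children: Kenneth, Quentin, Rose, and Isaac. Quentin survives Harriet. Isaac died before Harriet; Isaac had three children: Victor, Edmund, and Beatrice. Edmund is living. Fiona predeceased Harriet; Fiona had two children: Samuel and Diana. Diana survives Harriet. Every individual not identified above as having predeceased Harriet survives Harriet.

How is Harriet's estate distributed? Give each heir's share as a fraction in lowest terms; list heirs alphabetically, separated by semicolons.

Martin, as surviving spouse, takes 3/8.
The remaining 5/8 passes to Harriet's descendants per stirpes.
George left no surviving issue, so that branch lapses and is disregarded.
The 5/8 is divided into 3 equal shares of 5/24 among Prudence, Lydia, Fiona.
Prudence predeceased; the 5/24 allotted to Prudence's branch passes to Prudence's issue by representation.
The 5/24 is divided into 4 equal shares of 5/96 among Nora, Charles, Oliver, Albert.
Nora is living and takes 5/96.
Charles predeceased; the 5/96 allotted to Charles's branch passes to Charles's issue by representation.
The 5/96 is divided into 3 equal shares of 5/288 among Winifred, Judith, Tessa.
Winifred is living and takes 5/288.
Judith is living and takes 5/288.
Tessa is living and takes 5/288.
Oliver is living and takes 5/96.
Albert is living and takes 5/96.
Lydia predeceased; the 5/24 allotted to Lydia's branch passes to Lydia's issue by representation.
The 5/24 is divided into 4 equal shares of 5/96 among Kenneth, Quentin, Rose, Isaac.
Kenneth is living and takes 5/96.
Quentin is living and takes 5/96.
Rose is living and takes 5/96.
Isaac predeceased; the 5/96 allotted to Isaac's branch passes to Isaac's issue by representation.
The 5/96 is divided into 3 equal shares of 5/288 among Victor, Edmund, Beatrice.
Victor is living and takes 5/288.
Edmund is living and takes 5/288.
Beatrice is living and takes 5/288.
Fiona predeceased; the 5/24 allotted to Fiona's branch passes to Fiona's issue by representation.
The 5/24 is divided into 2 equal shares of 5/48 among Samuel, Diana.
Samuel is living and takes 5/48.
Diana is living and takes 5/48.

Albert 5/96; Beatrice 5/288; Diana 5/48; Edmund 5/288; Judith 5/288; Kenneth 5/96; Martin 3/8; Nora 5/96; Oliver 5/96; Quentin 5/96; Rose 5/96; Samuel 5/48; Tessa 5/288; Victor 5/288; Winifred 5/288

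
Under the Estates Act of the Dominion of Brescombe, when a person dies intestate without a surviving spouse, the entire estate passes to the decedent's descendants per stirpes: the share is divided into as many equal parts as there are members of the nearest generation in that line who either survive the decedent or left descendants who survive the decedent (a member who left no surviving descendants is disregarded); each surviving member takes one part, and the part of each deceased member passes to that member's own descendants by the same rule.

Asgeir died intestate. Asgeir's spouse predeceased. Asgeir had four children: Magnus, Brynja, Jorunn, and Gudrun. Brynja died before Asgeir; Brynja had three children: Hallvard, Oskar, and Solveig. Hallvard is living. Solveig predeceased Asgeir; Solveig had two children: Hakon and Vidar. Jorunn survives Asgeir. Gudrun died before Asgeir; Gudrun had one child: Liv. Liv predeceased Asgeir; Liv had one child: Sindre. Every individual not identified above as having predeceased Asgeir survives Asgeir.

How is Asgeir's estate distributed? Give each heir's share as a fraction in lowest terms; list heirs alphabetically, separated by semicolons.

Hakon 1/24; Hallvard 1/12; Jorunn 1/4; Magnus 1/4; Oskar 1/12; Sindre 1/4; Vidar 1/24

There is no surviving spouse, so the entire estate passes to Asgeir's descendants per stirpes.
The estate is divided into 4 equal shares of 1/4 among Magnus, Brynja, Jorunn, Gudrun.
Magnus is living and takes 1/4.
Brynja predeceased; the 1/4 allotted to Brynja's branch passes to Brynja's issue by representation.
The 1/4 is divided into 3 equal shares of 1/12 among Hallvard, Oskar, Solveig.
Hallvard is living and takes 1/12.
Oskar is living and takes 1/12.
Solveig predeceased; the 1/12 allotted to Solveig's branch passes to Solveig's issue by representation.
The 1/12 is divided into 2 equal shares of 1/24 among Hakon, Vidar.
Hakon is living and takes 1/24.
Vidar is living and takes 1/24.
Jorunn is living and takes 1/4.
Gudrun predeceased; the 1/4 allotted to Gudrun's branch passes to Gudrun's issue by representation.
Liv's line is the sole branch at this level, so the full 1/4 passes to Liv's issue by representation.
Sindre is the sole taker at this level and receives the full 1/4.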